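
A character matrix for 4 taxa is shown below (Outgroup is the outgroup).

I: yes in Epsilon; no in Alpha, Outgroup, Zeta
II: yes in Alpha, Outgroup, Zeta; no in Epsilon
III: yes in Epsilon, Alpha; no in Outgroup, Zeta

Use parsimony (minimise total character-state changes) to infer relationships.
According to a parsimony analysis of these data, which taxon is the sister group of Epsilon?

Alpha

Character polarity is set by the outgroup: the derived state is whichever differs from the outgroup's state, so for II the derived state is 'no', and for the remaining characters it is 'yes'.
I: derived state 'yes' in Epsilon only — an autapomorphy, so it tells us nothing about relationships among taxa.
II: derived state 'no' in Epsilon only — an autapomorphy, so it tells us nothing about relationships among taxa.
III: derived state 'yes' in Alpha and Epsilon only — synapomorphy for {Alpha, Epsilon}.
Most parsimonious ingroup topology: ((Epsilon,Alpha),Zeta).
Epsilon and Alpha form a cherry on this tree, so they are sister taxa.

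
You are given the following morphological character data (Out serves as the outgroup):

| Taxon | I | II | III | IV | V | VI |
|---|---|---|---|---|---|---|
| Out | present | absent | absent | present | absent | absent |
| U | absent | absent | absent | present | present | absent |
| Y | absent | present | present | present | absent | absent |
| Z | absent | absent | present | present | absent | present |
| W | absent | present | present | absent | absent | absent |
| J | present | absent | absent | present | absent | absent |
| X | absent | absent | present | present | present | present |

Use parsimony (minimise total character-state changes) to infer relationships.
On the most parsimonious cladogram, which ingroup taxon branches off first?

Character polarity is set by the outgroup: the derived state is whichever differs from the outgroup's state, so for I, IV the derived state is 'absent', and for the remaining characters it is 'present'.
I (derived state 'absent') is shared by U, W, X, Y, and Z — a synapomorphy uniting that clade.
II: derived state 'present' in W and Y only — synapomorphy for {W, Y}.
III: derived state 'present' in W, X, Y, and Z only — synapomorphy for {W, X, Y, Z}.
IV (derived state 'absent') is unique to W (autapomorphy; uninformative for grouping).
V groups U and X, which is incompatible with the clades supported by the remaining characters; treating it as convergent (homoplasy) costs fewer steps than any alternative tree.
VI (derived state 'present') is shared by X and Z — a synapomorphy uniting that clade.
Most parsimonious ingroup topology: ((U,((Y,W),(Z,X))),J).
J is sister to the clade containing all other ingroup taxa, so it is the earliest-diverging (most basal) ingroup lineage.

J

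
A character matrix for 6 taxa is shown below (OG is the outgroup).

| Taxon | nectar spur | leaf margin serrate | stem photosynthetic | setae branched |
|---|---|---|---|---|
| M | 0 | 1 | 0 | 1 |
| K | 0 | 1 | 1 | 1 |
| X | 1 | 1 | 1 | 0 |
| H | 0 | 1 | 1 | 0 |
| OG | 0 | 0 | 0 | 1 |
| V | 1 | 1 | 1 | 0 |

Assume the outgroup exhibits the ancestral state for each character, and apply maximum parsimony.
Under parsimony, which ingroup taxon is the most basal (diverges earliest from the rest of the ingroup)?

Character polarity is set by the outgroup: the derived state is whichever differs from the outgroup's state, so for setae branched the derived state is '0', and for the remaining characters it is '1'.
nectar spur: derived state '1' in V and X only — synapomorphy for {V, X}.
All ingroup taxa share the derived state '1' for leaf margin serrate; it defines the ingroup but does not resolve relationships within it.
stem photosynthetic (derived state '1') is shared by H, K, V, and X — a synapomorphy uniting that clade.
Only H, V, and X show the derived state '0' for setae branched, supporting them as a clade.
Most parsimonious ingroup topology: ((((X,V),H),K),M).
M is sister to the clade containing all other ingroup taxa, so it is the earliest-diverging (most basal) ingroup lineage.

M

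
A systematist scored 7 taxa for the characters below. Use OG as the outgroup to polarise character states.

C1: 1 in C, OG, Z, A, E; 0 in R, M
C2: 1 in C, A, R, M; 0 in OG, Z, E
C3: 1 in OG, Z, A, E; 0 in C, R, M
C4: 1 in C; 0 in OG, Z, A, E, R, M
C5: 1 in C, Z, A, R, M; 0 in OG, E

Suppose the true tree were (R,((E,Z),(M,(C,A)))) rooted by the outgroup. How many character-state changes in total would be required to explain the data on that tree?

10

Map each character onto (R,((E,Z),(M,(C,A)))) (rooted by OG) and count the minimum state changes it requires (Fitch parsimony):
C1: 2; C2: 2; C3: 3; C4: 1; C5: 2.
Total tree length = 10.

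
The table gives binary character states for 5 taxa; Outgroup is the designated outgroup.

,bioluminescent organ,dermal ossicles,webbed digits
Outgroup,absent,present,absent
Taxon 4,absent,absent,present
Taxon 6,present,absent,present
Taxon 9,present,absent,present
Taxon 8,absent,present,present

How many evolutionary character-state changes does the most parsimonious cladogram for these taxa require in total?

3

Character polarity is set by the outgroup: the derived state is whichever differs from the outgroup's state, so for dermal ossicles the derived state is 'absent', and for the remaining characters it is 'present'.
bioluminescent organ (derived state 'present') is shared by Taxon 6 and Taxon 9 — a synapomorphy uniting that clade.
Only Taxon 4, Taxon 6, and Taxon 9 show the derived state 'absent' for dermal ossicles, supporting them as a clade.
All ingroup taxa share the derived state 'present' for webbed digits; it defines the ingroup but does not resolve relationships within it.
Most parsimonious ingroup topology: ((Taxon 4,(Taxon 6,Taxon 9)),Taxon 8).
Changes per character on this tree: bioluminescent organ: 1; dermal ossicles: 1; webbed digits: 1.
Total = 3.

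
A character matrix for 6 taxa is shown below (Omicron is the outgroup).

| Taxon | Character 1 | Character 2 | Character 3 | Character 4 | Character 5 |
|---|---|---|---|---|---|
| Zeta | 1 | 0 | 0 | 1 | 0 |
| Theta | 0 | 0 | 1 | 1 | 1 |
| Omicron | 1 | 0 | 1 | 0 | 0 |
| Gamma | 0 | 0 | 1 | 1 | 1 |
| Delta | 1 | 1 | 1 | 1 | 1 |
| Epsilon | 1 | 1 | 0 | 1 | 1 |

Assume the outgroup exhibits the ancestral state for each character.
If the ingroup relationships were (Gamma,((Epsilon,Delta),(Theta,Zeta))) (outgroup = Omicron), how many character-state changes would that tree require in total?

Map each character onto (Gamma,((Epsilon,Delta),(Theta,Zeta))) (rooted by Omicron) and count the minimum state changes it requires (Fitch parsimony):
Character 1: 2; Character 2: 1; Character 3: 2; Character 4: 1; Character 5: 2.
Total tree length = 8.

8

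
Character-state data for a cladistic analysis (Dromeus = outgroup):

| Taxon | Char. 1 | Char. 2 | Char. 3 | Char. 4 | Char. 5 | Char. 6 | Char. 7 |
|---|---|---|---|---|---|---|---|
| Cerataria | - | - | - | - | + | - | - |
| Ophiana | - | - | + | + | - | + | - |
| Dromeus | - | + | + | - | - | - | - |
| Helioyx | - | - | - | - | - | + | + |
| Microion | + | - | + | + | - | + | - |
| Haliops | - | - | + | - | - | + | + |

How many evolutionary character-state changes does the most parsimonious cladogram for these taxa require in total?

8

Character polarity is set by the outgroup: the derived state is whichever differs from the outgroup's state, so for Char. 2, Char. 3 the derived state is '-', and for the remaining characters it is '+'.
Char. 1 (derived state '+') is unique to Microion (autapomorphy; uninformative for grouping).
All ingroup taxa share the derived state '-' for Char. 2; it defines the ingroup but does not resolve relationships within it.
Char. 3 groups Cerataria and Helioyx, which is incompatible with the clades supported by the remaining characters; treating it as convergent (homoplasy) costs fewer steps than any alternative tree.
Only Microion and Ophiana show the derived state '+' for Char. 4, supporting them as a clade.
Char. 5 (derived state '+') is unique to Cerataria (autapomorphy; uninformative for grouping).
Only Haliops, Helioyx, Microion, and Ophiana show the derived state '+' for Char. 6, supporting them as a clade.
Char. 7: derived state '+' in Haliops and Helioyx only — synapomorphy for {Haliops, Helioyx}.
Most parsimonious ingroup topology: (((Microion,Ophiana),(Helioyx,Haliops)),Cerataria).
Changes per character on this tree: Char. 1: 1; Char. 2: 1; Char. 3: 2; Char. 4: 1; Char. 5: 1; Char. 6: 1; Char. 7: 1.
Total = 8.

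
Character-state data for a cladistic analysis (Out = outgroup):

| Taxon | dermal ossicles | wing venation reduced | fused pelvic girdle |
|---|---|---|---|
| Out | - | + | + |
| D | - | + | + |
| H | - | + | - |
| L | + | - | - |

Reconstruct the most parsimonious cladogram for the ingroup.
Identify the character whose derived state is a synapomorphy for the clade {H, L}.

fused pelvic girdle

Character polarity is set by the outgroup: the derived state is whichever differs from the outgroup's state, so for wing venation reduced, fused pelvic girdle the derived state is '-', and for the remaining characters it is '+'.
dermal ossicles: derived state '+' in L only — an autapomorphy, so it tells us nothing about relationships among taxa.
wing venation reduced (derived state '-') is unique to L (autapomorphy; uninformative for grouping).
fused pelvic girdle: derived state '-' in H and L only — synapomorphy for {H, L}.
Most parsimonious ingroup topology: ((L,H),D).
The clade {H, L} is supported by fused pelvic girdle: its derived state '-' occurs in exactly those taxa and in no other taxon (including the outgroup).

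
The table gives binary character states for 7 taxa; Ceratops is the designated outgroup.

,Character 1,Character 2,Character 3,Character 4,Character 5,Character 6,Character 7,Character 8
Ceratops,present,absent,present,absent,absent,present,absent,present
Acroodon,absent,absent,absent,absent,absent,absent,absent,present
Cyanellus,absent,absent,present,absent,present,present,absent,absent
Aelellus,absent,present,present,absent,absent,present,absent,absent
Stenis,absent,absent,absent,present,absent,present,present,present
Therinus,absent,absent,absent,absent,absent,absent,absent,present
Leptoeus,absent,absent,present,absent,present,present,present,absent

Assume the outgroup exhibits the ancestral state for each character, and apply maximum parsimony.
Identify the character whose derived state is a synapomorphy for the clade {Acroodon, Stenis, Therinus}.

Character polarity is set by the outgroup: the derived state is whichever differs from the outgroup's state, so for Character 1, Character 3, Character 6, Character 8 the derived state is 'absent', and for the remaining characters it is 'present'.
Character 1 (derived state 'absent') is shared by all ingroup taxa — unites the whole ingroup.
Character 2: derived state 'present' in Aelellus only — an autapomorphy, so it tells us nothing about relationships among taxa.
Character 3: derived state 'absent' in Acroodon, Stenis, and Therinus only — synapomorphy for {Acroodon, Stenis, Therinus}.
Character 4: derived state 'present' in Stenis only — an autapomorphy, so it tells us nothing about relationships among taxa.
Character 5: derived state 'present' in Cyanellus and Leptoeus only — synapomorphy for {Cyanellus, Leptoeus}.
Character 6 (derived state 'absent') is shared by Acroodon and Therinus — a synapomorphy uniting that clade.
Character 7 groups Leptoeus and Stenis, which is incompatible with the clades supported by the remaining characters; treating it as convergent (homoplasy) costs fewer steps than any alternative tree.
Character 8: derived state 'absent' in Aelellus, Cyanellus, and Leptoeus only — synapomorphy for {Aelellus, Cyanellus, Leptoeus}.
Most parsimonious ingroup topology: (((Acroodon,Therinus),Stenis),((Cyanellus,Leptoeus),Aelellus)).
The clade {Acroodon, Stenis, Therinus} is supported by Character 3: its derived state 'absent' occurs in exactly those taxa and in no other taxon (including the outgroup).

Character 3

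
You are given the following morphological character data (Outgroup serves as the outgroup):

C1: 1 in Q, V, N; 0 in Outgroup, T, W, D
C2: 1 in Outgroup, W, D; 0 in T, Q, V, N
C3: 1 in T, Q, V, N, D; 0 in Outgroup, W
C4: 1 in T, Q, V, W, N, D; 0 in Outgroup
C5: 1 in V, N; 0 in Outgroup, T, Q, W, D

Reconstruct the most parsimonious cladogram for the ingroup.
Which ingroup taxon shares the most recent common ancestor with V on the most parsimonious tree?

Character polarity is set by the outgroup: the derived state is whichever differs from the outgroup's state, so for C2 the derived state is '0', and for the remaining characters it is '1'.
Only N, Q, and V show the derived state '1' for C1, supporting them as a clade.
C2: derived state '0' in N, Q, T, and V only — synapomorphy for {N, Q, T, V}.
Only D, N, Q, T, and V show the derived state '1' for C3, supporting them as a clade.
C4 (derived state '1') is shared by all ingroup taxa — unites the whole ingroup.
C5: derived state '1' in N and V only — synapomorphy for {N, V}.
Most parsimonious ingroup topology: (((T,(Q,(V,N))),D),W).
V and N form a cherry on this tree, so they are sister taxa.

N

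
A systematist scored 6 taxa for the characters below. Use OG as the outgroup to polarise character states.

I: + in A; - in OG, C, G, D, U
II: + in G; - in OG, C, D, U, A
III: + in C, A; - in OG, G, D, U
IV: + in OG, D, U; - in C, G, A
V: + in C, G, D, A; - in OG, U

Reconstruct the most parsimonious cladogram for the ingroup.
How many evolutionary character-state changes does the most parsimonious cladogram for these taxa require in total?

Character polarity is set by the outgroup: the derived state is whichever differs from the outgroup's state, so for IV the derived state is '-', and for the remaining characters it is '+'.
I (derived state '+') is unique to A (autapomorphy; uninformative for grouping).
II (derived state '+') is unique to G (autapomorphy; uninformative for grouping).
III: derived state '+' in A and C only — synapomorphy for {A, C}.
Only A, C, and G show the derived state '-' for IV, supporting them as a clade.
V (derived state '+') is shared by A, C, D, and G — a synapomorphy uniting that clade.
Most parsimonious ingroup topology: ((((C,A),G),D),U).
Changes per character on this tree: I: 1; II: 1; III: 1; IV: 1; V: 1.
Total = 5.

5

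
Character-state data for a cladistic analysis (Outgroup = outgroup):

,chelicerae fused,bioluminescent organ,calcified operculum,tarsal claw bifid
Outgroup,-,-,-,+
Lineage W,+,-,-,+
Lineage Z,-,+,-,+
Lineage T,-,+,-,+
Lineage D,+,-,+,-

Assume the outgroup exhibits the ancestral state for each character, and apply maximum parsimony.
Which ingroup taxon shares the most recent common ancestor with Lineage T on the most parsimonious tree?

Lineage Z

Character polarity is set by the outgroup: the derived state is whichever differs from the outgroup's state, so for tarsal claw bifid the derived state is '-', and for the remaining characters it is '+'.
chelicerae fused (derived state '+') is shared by Lineage D and Lineage W — a synapomorphy uniting that clade.
bioluminescent organ: derived state '+' in Lineage T and Lineage Z only — synapomorphy for {Lineage T, Lineage Z}.
calcified operculum: derived state '+' in Lineage D only — an autapomorphy, so it tells us nothing about relationships among taxa.
tarsal claw bifid (derived state '-') is unique to Lineage D (autapomorphy; uninformative for grouping).
Most parsimonious ingroup topology: ((Lineage W,Lineage D),(Lineage Z,Lineage T)).
Lineage T and Lineage Z form a cherry on this tree, so they are sister taxa.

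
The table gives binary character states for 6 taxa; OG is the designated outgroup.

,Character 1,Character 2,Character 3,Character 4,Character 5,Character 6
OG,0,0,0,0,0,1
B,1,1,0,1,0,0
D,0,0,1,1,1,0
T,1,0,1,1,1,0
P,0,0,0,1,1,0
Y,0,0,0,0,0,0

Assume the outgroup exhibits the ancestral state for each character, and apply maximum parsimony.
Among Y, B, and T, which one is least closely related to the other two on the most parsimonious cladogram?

Y

Character polarity is set by the outgroup: the derived state is whichever differs from the outgroup's state, so for Character 6 the derived state is '0', and for the remaining characters it is '1'.
Character 1 groups B and T, which is incompatible with the clades supported by the remaining characters; treating it as convergent (homoplasy) costs fewer steps than any alternative tree.
Character 2: derived state '1' in B only — an autapomorphy, so it tells us nothing about relationships among taxa.
Only D and T show the derived state '1' for Character 3, supporting them as a clade.
Character 4: derived state '1' in B, D, P, and T only — synapomorphy for {B, D, P, T}.
Character 5 (derived state '1') is shared by D, P, and T — a synapomorphy uniting that clade.
Character 6 (derived state '0') is shared by all ingroup taxa — unites the whole ingroup.
Most parsimonious ingroup topology: (((P,(D,T)),B),Y).
T and B share a more recent common ancestor with each other than either does with Y, so Y is the least closely related of the three.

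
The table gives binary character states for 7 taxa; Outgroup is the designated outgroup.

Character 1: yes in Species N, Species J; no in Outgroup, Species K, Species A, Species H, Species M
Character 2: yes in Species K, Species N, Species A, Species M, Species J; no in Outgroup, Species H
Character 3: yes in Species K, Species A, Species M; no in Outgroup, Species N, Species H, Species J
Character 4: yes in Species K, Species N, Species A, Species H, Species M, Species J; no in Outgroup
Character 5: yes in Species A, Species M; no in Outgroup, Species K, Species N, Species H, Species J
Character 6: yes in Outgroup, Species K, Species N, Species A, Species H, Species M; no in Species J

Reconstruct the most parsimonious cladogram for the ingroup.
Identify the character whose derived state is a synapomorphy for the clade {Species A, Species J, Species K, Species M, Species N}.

Character polarity is set by the outgroup: the derived state is whichever differs from the outgroup's state, so for Character 6 the derived state is 'no', and for the remaining characters it is 'yes'.
Only Species J and Species N show the derived state 'yes' for Character 1, supporting them as a clade.
Character 2 (derived state 'yes') is shared by Species A, Species J, Species K, Species M, and Species N — a synapomorphy uniting that clade.
Character 3 (derived state 'yes') is shared by Species A, Species K, and Species M — a synapomorphy uniting that clade.
All ingroup taxa share the derived state 'yes' for Character 4; it defines the ingroup but does not resolve relationships within it.
Character 5: derived state 'yes' in Species A and Species M only — synapomorphy for {Species A, Species M}.
Character 6: derived state 'no' in Species J only — an autapomorphy, so it tells us nothing about relationships among taxa.
Most parsimonious ingroup topology: (((Species K,(Species A,Species M)),(Species N,Species J)),Species H).
The clade {Species A, Species J, Species K, Species M, Species N} is supported by Character 2: its derived state 'yes' occurs in exactly those taxa and in no other taxon (including the outgroup).

Character 2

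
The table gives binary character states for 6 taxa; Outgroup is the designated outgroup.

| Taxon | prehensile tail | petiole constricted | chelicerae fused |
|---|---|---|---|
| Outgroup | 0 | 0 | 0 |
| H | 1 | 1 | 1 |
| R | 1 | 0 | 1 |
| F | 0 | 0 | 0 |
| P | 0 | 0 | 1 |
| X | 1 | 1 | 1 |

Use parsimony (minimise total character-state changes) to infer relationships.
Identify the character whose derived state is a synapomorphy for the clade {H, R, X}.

The outgroup has state '0' for every character, so '1' is the derived state throughout.
Only H, R, and X show the derived state '1' for prehensile tail, supporting them as a clade.
petiole constricted: derived state '1' in H and X only — synapomorphy for {H, X}.
Only H, P, R, and X show the derived state '1' for chelicerae fused, supporting them as a clade.
Most parsimonious ingroup topology: ((((H,X),R),P),F).
The clade {H, R, X} is supported by prehensile tail: its derived state '1' occurs in exactly those taxa and in no other taxon (including the outgroup).

prehensile tail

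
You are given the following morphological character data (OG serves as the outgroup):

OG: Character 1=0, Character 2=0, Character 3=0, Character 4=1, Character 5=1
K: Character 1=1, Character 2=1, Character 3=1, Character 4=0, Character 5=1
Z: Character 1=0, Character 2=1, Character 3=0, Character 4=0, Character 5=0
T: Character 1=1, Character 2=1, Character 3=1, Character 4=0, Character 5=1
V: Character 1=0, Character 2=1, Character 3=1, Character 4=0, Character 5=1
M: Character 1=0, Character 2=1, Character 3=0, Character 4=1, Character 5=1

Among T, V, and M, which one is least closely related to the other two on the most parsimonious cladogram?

M

Character polarity is set by the outgroup: the derived state is whichever differs from the outgroup's state, so for Character 4, Character 5 the derived state is '0', and for the remaining characters it is '1'.
Character 1: derived state '1' in K and T only — synapomorphy for {K, T}.
All ingroup taxa share the derived state '1' for Character 2; it defines the ingroup but does not resolve relationships within it.
Only K, T, and V show the derived state '1' for Character 3, supporting them as a clade.
Character 4: derived state '0' in K, T, V, and Z only — synapomorphy for {K, T, V, Z}.
Character 5 (derived state '0') is unique to Z (autapomorphy; uninformative for grouping).
Most parsimonious ingroup topology: ((((K,T),V),Z),M).
T and V share a more recent common ancestor with each other than either does with M, so M is the least closely related of the three.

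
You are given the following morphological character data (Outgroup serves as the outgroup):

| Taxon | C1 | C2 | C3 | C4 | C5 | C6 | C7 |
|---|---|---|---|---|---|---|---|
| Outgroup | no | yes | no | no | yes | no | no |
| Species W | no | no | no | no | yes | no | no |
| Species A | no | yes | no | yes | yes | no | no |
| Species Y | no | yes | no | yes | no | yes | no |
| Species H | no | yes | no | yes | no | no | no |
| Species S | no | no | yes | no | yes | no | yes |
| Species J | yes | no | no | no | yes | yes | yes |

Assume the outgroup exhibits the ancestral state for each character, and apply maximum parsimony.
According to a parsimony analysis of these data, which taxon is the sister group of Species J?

Species S

Character polarity is set by the outgroup: the derived state is whichever differs from the outgroup's state, so for C2, C5 the derived state is 'no', and for the remaining characters it is 'yes'.
C1 (derived state 'yes') is unique to Species J (autapomorphy; uninformative for grouping).
C2 (derived state 'no') is shared by Species J, Species S, and Species W — a synapomorphy uniting that clade.
C3: derived state 'yes' in Species S only — an autapomorphy, so it tells us nothing about relationships among taxa.
C4 (derived state 'yes') is shared by Species A, Species H, and Species Y — a synapomorphy uniting that clade.
C5: derived state 'no' in Species H and Species Y only — synapomorphy for {Species H, Species Y}.
C6 (state 'yes') occurs in Species J and Species Y but conflicts with the nesting implied by the other characters — most parsimoniously interpreted as homoplasy.
C7: derived state 'yes' in Species J and Species S only — synapomorphy for {Species J, Species S}.
Most parsimonious ingroup topology: ((Species W,(Species S,Species J)),(Species A,(Species Y,Species H))).
Species J and Species S form a cherry on this tree, so they are sister taxa.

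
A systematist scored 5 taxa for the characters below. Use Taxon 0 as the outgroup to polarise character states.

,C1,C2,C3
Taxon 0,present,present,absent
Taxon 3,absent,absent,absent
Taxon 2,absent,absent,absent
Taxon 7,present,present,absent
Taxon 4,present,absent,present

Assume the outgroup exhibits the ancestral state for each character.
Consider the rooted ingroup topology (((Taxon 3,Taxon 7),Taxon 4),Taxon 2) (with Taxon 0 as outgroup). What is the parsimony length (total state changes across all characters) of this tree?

5

Map each character onto (((Taxon 3,Taxon 7),Taxon 4),Taxon 2) (rooted by Taxon 0) and count the minimum state changes it requires (Fitch parsimony):
C1: 2; C2: 2; C3: 1.
Total tree length = 5.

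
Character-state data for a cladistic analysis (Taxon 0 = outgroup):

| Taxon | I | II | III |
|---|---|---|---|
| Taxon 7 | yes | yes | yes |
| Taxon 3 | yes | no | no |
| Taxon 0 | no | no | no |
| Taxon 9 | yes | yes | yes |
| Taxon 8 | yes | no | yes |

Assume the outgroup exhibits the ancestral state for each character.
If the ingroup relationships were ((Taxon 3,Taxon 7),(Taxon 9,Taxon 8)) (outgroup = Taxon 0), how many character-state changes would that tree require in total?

5

Map each character onto ((Taxon 3,Taxon 7),(Taxon 9,Taxon 8)) (rooted by Taxon 0) and count the minimum state changes it requires (Fitch parsimony):
I: 1; II: 2; III: 2.
Total tree length = 5.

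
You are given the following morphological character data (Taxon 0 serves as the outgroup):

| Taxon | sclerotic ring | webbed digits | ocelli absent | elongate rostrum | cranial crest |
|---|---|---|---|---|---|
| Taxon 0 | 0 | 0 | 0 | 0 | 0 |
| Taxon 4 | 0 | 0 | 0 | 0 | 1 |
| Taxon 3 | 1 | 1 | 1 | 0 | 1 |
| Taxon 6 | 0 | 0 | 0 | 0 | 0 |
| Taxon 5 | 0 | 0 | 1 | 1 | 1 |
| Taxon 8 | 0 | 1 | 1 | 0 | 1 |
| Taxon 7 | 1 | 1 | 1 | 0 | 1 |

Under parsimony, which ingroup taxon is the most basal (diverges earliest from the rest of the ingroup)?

Taxon 6

The outgroup has state '0' for every character, so '1' is the derived state throughout.
Only Taxon 3 and Taxon 7 show the derived state '1' for sclerotic ring, supporting them as a clade.
webbed digits (derived state '1') is shared by Taxon 3, Taxon 7, and Taxon 8 — a synapomorphy uniting that clade.
Only Taxon 3, Taxon 5, Taxon 7, and Taxon 8 show the derived state '1' for ocelli absent, supporting them as a clade.
elongate rostrum (derived state '1') is unique to Taxon 5 (autapomorphy; uninformative for grouping).
cranial crest (derived state '1') is shared by Taxon 3, Taxon 4, Taxon 5, Taxon 7, and Taxon 8 — a synapomorphy uniting that clade.
Most parsimonious ingroup topology: ((Taxon 4,(((Taxon 3,Taxon 7),Taxon 8),Taxon 5)),Taxon 6).
Taxon 6 is sister to the clade containing all other ingroup taxa, so it is the earliest-diverging (most basal) ingroup lineage.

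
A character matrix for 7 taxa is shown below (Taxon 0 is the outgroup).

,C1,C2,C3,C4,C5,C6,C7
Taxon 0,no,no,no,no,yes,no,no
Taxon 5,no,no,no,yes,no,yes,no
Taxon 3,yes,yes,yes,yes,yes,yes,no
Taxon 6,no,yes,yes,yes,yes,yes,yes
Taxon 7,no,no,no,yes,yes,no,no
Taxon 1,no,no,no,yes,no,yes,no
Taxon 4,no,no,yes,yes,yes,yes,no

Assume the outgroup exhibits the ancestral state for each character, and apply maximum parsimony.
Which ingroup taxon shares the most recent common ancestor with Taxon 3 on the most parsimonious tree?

Taxon 6

Character polarity is set by the outgroup: the derived state is whichever differs from the outgroup's state, so for C5 the derived state is 'no', and for the remaining characters it is 'yes'.
C1: derived state 'yes' in Taxon 3 only — an autapomorphy, so it tells us nothing about relationships among taxa.
C2: derived state 'yes' in Taxon 3 and Taxon 6 only — synapomorphy for {Taxon 3, Taxon 6}.
Only Taxon 3, Taxon 4, and Taxon 6 show the derived state 'yes' for C3, supporting them as a clade.
C4 (derived state 'yes') is shared by all ingroup taxa — unites the whole ingroup.
C5: derived state 'no' in Taxon 1 and Taxon 5 only — synapomorphy for {Taxon 1, Taxon 5}.
C6 (derived state 'yes') is shared by Taxon 1, Taxon 3, Taxon 4, Taxon 5, and Taxon 6 — a synapomorphy uniting that clade.
C7: derived state 'yes' in Taxon 6 only — an autapomorphy, so it tells us nothing about relationships among taxa.
Most parsimonious ingroup topology: (((Taxon 5,Taxon 1),((Taxon 3,Taxon 6),Taxon 4)),Taxon 7).
Taxon 3 and Taxon 6 form a cherry on this tree, so they are sister taxa.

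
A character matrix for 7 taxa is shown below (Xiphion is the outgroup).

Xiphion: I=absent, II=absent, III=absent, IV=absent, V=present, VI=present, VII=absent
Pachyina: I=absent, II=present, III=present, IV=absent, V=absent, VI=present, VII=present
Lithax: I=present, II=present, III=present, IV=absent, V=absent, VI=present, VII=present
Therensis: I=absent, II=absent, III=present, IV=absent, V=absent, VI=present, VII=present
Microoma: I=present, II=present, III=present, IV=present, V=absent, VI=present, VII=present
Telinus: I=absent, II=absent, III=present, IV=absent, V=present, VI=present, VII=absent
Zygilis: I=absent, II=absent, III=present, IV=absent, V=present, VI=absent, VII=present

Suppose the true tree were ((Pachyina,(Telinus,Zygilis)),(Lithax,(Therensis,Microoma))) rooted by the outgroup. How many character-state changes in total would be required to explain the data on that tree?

12

Map each character onto ((Pachyina,(Telinus,Zygilis)),(Lithax,(Therensis,Microoma))) (rooted by Xiphion) and count the minimum state changes it requires (Fitch parsimony):
I: 2; II: 3; III: 1; IV: 1; V: 2; VI: 1; VII: 2.
Total tree length = 12.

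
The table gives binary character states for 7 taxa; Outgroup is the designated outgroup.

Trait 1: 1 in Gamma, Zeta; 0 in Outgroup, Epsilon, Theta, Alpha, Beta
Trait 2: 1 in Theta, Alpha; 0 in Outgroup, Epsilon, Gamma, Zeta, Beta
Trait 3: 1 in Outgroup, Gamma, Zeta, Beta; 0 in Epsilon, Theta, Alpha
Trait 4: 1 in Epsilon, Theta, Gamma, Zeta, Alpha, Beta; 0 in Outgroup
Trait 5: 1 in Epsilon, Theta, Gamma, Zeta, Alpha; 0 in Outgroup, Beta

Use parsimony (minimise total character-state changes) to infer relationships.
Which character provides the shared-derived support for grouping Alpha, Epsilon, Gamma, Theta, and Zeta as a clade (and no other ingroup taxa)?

Trait 5

Character polarity is set by the outgroup: the derived state is whichever differs from the outgroup's state, so for Trait 3 the derived state is '0', and for the remaining characters it is '1'.
Trait 1 (derived state '1') is shared by Gamma and Zeta — a synapomorphy uniting that clade.
Only Alpha and Theta show the derived state '1' for Trait 2, supporting them as a clade.
Trait 3 (derived state '0') is shared by Alpha, Epsilon, and Theta — a synapomorphy uniting that clade.
Trait 4 (derived state '1') is shared by all ingroup taxa — unites the whole ingroup.
Trait 5: derived state '1' in Alpha, Epsilon, Gamma, Theta, and Zeta only — synapomorphy for {Alpha, Epsilon, Gamma, Theta, Zeta}.
Most parsimonious ingroup topology: (((Epsilon,(Theta,Alpha)),(Gamma,Zeta)),Beta).
The clade {Alpha, Epsilon, Gamma, Theta, Zeta} is supported by Trait 5: its derived state '1' occurs in exactly those taxa and in no other taxon (including the outgroup).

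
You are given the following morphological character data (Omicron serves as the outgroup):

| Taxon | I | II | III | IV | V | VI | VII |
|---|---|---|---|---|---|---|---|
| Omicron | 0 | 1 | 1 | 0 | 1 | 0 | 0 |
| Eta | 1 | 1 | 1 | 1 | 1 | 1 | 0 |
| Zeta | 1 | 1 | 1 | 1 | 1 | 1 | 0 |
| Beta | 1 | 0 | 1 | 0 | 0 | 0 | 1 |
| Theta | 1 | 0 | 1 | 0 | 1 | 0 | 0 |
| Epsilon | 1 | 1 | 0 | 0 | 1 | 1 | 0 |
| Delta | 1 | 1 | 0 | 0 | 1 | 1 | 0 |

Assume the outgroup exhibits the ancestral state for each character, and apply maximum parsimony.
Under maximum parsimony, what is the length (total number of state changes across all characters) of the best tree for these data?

7

Character polarity is set by the outgroup: the derived state is whichever differs from the outgroup's state, so for II, III, V the derived state is '0', and for the remaining characters it is '1'.
I (derived state '1') is shared by all ingroup taxa — unites the whole ingroup.
II: derived state '0' in Beta and Theta only — synapomorphy for {Beta, Theta}.
III: derived state '0' in Delta and Epsilon only — synapomorphy for {Delta, Epsilon}.
IV (derived state '1') is shared by Eta and Zeta — a synapomorphy uniting that clade.
V (derived state '0') is unique to Beta (autapomorphy; uninformative for grouping).
VI: derived state '1' in Delta, Epsilon, Eta, and Zeta only — synapomorphy for {Delta, Epsilon, Eta, Zeta}.
VII: derived state '1' in Beta only — an autapomorphy, so it tells us nothing about relationships among taxa.
Most parsimonious ingroup topology: (((Eta,Zeta),(Epsilon,Delta)),(Beta,Theta)).
Changes per character on this tree: I: 1; II: 1; III: 1; IV: 1; V: 1; VI: 1; VII: 1.
Total = 7.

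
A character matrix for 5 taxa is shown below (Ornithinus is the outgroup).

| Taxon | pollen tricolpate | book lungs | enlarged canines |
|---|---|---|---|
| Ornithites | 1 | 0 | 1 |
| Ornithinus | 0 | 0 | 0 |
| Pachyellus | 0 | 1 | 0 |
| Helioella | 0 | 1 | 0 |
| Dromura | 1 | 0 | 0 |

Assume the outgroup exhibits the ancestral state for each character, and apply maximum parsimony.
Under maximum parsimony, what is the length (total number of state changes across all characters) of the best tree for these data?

The outgroup has state '0' for every character, so '1' is the derived state throughout.
pollen tricolpate: derived state '1' in Dromura and Ornithites only — synapomorphy for {Dromura, Ornithites}.
Only Helioella and Pachyellus show the derived state '1' for book lungs, supporting them as a clade.
enlarged canines (derived state '1') is unique to Ornithites (autapomorphy; uninformative for grouping).
Most parsimonious ingroup topology: ((Helioella,Pachyellus),(Dromura,Ornithites)).
Changes per character on this tree: pollen tricolpate: 1; book lungs: 1; enlarged canines: 1.
Total = 3.

3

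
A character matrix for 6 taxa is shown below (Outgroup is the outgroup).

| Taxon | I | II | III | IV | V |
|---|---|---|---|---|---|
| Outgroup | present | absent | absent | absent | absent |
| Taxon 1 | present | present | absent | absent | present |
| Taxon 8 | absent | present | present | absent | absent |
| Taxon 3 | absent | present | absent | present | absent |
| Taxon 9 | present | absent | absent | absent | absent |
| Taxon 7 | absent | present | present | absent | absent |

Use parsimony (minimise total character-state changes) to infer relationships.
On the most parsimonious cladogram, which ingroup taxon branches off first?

Character polarity is set by the outgroup: the derived state is whichever differs from the outgroup's state, so for I the derived state is 'absent', and for the remaining characters it is 'present'.
I: derived state 'absent' in Taxon 3, Taxon 7, and Taxon 8 only — synapomorphy for {Taxon 3, Taxon 7, Taxon 8}.
Only Taxon 1, Taxon 3, Taxon 7, and Taxon 8 show the derived state 'present' for II, supporting them as a clade.
III: derived state 'present' in Taxon 7 and Taxon 8 only — synapomorphy for {Taxon 7, Taxon 8}.
IV (derived state 'present') is unique to Taxon 3 (autapomorphy; uninformative for grouping).
V: derived state 'present' in Taxon 1 only — an autapomorphy, so it tells us nothing about relationships among taxa.
Most parsimonious ingroup topology: ((Taxon 1,((Taxon 8,Taxon 7),Taxon 3)),Taxon 9).
Taxon 9 is sister to the clade containing all other ingroup taxa, so it is the earliest-diverging (most basal) ingroup lineage.

Taxon 9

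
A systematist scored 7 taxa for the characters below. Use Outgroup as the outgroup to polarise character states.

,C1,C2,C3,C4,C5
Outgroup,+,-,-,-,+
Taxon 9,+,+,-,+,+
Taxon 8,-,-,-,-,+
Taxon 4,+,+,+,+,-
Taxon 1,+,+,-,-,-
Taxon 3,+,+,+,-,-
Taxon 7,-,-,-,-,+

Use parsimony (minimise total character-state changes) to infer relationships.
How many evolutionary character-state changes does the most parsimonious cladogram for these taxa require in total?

6

Character polarity is set by the outgroup: the derived state is whichever differs from the outgroup's state, so for C1, C5 the derived state is '-', and for the remaining characters it is '+'.
C1 (derived state '-') is shared by Taxon 7 and Taxon 8 — a synapomorphy uniting that clade.
C2 (derived state '+') is shared by Taxon 1, Taxon 3, Taxon 4, and Taxon 9 — a synapomorphy uniting that clade.
C3: derived state '+' in Taxon 3 and Taxon 4 only — synapomorphy for {Taxon 3, Taxon 4}.
C4 (state '+') occurs in Taxon 4 and Taxon 9 but conflicts with the nesting implied by the other characters — most parsimoniously interpreted as homoplasy.
Only Taxon 1, Taxon 3, and Taxon 4 show the derived state '-' for C5, supporting them as a clade.
Most parsimonious ingroup topology: ((Taxon 9,((Taxon 4,Taxon 3),Taxon 1)),(Taxon 8,Taxon 7)).
Changes per character on this tree: C1: 1; C2: 1; C3: 1; C4: 2; C5: 1.
Total = 6.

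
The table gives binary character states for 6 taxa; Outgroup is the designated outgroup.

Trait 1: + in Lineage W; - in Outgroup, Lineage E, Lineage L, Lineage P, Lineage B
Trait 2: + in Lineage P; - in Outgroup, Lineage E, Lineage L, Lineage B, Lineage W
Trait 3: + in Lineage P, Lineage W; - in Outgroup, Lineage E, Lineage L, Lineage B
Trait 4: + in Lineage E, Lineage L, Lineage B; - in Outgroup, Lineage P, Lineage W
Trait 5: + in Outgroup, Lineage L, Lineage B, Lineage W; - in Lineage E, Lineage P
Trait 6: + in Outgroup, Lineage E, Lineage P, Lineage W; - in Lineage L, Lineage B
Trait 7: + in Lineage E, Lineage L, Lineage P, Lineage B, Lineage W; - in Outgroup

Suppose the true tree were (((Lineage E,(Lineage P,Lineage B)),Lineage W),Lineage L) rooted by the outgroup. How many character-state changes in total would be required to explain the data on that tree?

Map each character onto (((Lineage E,(Lineage P,Lineage B)),Lineage W),Lineage L) (rooted by Outgroup) and count the minimum state changes it requires (Fitch parsimony):
Trait 1: 1; Trait 2: 1; Trait 3: 2; Trait 4: 3; Trait 5: 2; Trait 6: 2; Trait 7: 1.
Total tree length = 12.

12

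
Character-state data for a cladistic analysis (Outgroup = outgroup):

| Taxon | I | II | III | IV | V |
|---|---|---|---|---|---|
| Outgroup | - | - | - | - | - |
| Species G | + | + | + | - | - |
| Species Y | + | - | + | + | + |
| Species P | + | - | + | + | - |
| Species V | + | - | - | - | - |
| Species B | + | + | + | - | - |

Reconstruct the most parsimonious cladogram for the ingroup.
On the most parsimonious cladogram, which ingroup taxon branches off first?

The outgroup has state '-' for every character, so '+' is the derived state throughout.
I (derived state '+') is shared by all ingroup taxa — unites the whole ingroup.
Only Species B and Species G show the derived state '+' for II, supporting them as a clade.
III: derived state '+' in Species B, Species G, Species P, and Species Y only — synapomorphy for {Species B, Species G, Species P, Species Y}.
Only Species P and Species Y show the derived state '+' for IV, supporting them as a clade.
V: derived state '+' in Species Y only — an autapomorphy, so it tells us nothing about relationships among taxa.
Most parsimonious ingroup topology: (((Species G,Species B),(Species Y,Species P)),Species V).
Species V is sister to the clade containing all other ingroup taxa, so it is the earliest-diverging (most basal) ingroup lineage.

Species V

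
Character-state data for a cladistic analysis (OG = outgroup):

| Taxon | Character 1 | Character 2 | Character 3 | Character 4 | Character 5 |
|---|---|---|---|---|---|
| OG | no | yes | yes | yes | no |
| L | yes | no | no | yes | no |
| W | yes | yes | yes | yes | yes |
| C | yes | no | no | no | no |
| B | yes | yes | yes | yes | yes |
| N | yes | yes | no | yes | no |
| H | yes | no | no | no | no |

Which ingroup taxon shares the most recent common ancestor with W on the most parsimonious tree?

Character polarity is set by the outgroup: the derived state is whichever differs from the outgroup's state, so for Character 2, Character 3, Character 4 the derived state is 'no', and for the remaining characters it is 'yes'.
All ingroup taxa share the derived state 'yes' for Character 1; it defines the ingroup but does not resolve relationships within it.
Character 2: derived state 'no' in C, H, and L only — synapomorphy for {C, H, L}.
Only C, H, L, and N show the derived state 'no' for Character 3, supporting them as a clade.
Only C and H show the derived state 'no' for Character 4, supporting them as a clade.
Character 5 (derived state 'yes') is shared by B and W — a synapomorphy uniting that clade.
Most parsimonious ingroup topology: (((L,(C,H)),N),(W,B)).
W and B form a cherry on this tree, so they are sister taxa.

B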